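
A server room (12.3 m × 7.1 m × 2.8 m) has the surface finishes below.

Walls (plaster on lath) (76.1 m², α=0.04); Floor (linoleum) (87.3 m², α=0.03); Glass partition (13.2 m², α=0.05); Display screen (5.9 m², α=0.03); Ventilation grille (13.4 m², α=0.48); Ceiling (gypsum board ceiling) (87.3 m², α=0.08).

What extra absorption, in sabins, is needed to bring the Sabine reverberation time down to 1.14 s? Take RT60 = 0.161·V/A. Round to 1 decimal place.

Equivalent absorption area: A₁ = 76.1×0.04 + 87.3×0.03 + 13.2×0.05 + 5.9×0.03 + 13.4×0.48 + 87.3×0.08 = 19.916 m².
For T = 1.14 s, need A₂ = 0.161·V/T = 0.161·244.524/1.14 = 34.534 sabins.
Additional absorption ΔA = 34.534 − 19.916 = 14.6 sabins.

14.6 sabins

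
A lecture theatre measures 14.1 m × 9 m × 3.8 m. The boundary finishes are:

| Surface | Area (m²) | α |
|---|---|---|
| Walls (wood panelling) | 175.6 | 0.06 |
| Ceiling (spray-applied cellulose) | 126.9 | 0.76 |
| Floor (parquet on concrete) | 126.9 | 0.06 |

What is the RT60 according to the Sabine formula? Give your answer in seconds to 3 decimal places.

A = Σ Sᵢαᵢ = 175.6*0.06 + 126.9*0.76 + 126.9*0.06 = 114.594 sabins.
Room volume: 482.22 m³.
T = 0.161 V/A = 0.161·482.22/114.594 = 0.677 s.

0.677 seconds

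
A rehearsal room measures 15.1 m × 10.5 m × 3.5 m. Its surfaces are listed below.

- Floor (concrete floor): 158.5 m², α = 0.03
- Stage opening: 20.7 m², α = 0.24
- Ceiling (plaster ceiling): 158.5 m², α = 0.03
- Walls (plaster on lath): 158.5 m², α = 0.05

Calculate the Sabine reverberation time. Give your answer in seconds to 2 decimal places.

3.99 sec

Total absorption A = 158.5*0.03 + 20.7*0.24 + 158.5*0.03 + 158.5*0.05
  = 4.755 + 4.968 + 4.755 + 7.925 = 22.403 m² sabins.
Volume V = 15.1 × 10.5 × 3.5 = 554.925 m³.
T = 0.161 V/A = 0.161·554.925/22.403 = 3.99 s.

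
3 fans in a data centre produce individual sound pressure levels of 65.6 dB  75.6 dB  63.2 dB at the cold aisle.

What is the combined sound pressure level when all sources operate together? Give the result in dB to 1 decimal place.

76.2 dB

Converting to relative power and adding: 10^(65.6/10) + 10^(75.6/10) + 10^(63.2/10) = 4.203e+07.
L_total = 10·log₁₀(4.203e+07) = 76.2 dB.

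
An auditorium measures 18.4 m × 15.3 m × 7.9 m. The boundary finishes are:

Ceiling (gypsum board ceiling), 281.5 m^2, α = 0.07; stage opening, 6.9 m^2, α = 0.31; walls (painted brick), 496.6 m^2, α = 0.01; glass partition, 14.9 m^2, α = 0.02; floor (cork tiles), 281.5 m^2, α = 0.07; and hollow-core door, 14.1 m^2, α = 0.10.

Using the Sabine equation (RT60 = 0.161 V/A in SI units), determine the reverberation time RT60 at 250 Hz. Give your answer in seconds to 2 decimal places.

Equivalent absorption area: A = 281.5×0.07 + 6.9×0.31 + 496.6×0.01 + 14.9×0.02 + 281.5×0.07 + 14.1×0.10 = 48.223 m^2.
Volume V = 18.4 × 15.3 × 7.9 = 2224.008 m³.
Sabine: RT60 = 0.161 × 2224.008 / 48.223 = 7.43 s.

7.43 s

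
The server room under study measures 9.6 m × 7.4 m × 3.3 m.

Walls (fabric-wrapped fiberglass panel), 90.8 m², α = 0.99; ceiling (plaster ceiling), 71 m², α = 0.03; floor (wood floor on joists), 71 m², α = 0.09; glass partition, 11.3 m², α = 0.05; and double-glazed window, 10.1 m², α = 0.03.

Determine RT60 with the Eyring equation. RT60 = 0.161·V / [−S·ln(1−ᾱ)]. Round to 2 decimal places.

0.30 s

S = Σ Sᵢ = 254.2 m².
Σ(Sᵢαᵢ) = 90.8·0.99 + 71·0.03 + 71·0.09 + 11.3·0.05 + 10.1·0.03 = 99.280.
ᾱ = 99.280 / 254.2 = 0.3906.
−S·ln(1−ᾱ) = −254.2 × ln(1 − 0.3906) = 125.900.
V = 9.6 × 7.4 × 3.3 = 234.432 m³.
T = 0.161·V/[−S·ln(1−ᾱ)] = 0.161·234.432/125.900 = 0.30 s.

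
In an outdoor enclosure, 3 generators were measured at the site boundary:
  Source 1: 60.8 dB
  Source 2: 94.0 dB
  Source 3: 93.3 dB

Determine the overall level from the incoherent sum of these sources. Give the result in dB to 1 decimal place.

Sum in the linear (power) domain: Σ 10^(Lᵢ/10) = 10^(60.8/10) + 10^(94.0/10) + 10^(93.3/10) = 4.651e+09.
Back to dB: 10·log₁₀ Σ = 96.7 dB.

96.7 dB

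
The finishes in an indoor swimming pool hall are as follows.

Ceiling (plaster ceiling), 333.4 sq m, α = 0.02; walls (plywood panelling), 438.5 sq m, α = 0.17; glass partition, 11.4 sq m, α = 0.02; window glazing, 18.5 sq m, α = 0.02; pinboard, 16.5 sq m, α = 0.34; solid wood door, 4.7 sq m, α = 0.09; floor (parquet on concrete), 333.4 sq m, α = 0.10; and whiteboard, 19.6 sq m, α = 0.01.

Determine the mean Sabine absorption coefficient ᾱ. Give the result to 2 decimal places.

0.10

Total surface area S = 1176.0 sq m.
Σ(Sᵢαᵢ) = 333.4*0.02 + 438.5*0.17 + 11.4*0.02 + 18.5*0.02 + 16.5*0.34 + 4.7*0.09 + 333.4*0.10 + 19.6*0.01 = 121.380.
ᾱ = A/S = 0.10.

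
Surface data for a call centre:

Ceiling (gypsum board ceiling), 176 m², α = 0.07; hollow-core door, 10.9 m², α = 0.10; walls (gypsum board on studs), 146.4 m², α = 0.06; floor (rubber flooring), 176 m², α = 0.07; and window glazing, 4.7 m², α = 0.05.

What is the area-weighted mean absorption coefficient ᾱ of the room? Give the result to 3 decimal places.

0.068

Total surface area S = 514.0 m².
A = 176×0.07 + 10.9×0.10 + 146.4×0.06 + 176×0.07 + 4.7×0.05 = 34.749 sabins.
ᾱ = A/S = 0.068.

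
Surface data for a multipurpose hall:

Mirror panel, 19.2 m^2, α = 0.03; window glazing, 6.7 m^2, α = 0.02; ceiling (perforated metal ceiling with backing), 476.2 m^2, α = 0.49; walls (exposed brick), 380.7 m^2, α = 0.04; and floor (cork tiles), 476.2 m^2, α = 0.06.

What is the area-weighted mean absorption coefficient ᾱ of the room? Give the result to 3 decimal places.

Total surface area S = 1359.0 m^2.
Σ(Sᵢαᵢ) = 19.2·0.03 + 6.7·0.02 + 476.2·0.49 + 380.7·0.04 + 476.2·0.06 = 277.848.
ᾱ = A/S = 0.204.

0.204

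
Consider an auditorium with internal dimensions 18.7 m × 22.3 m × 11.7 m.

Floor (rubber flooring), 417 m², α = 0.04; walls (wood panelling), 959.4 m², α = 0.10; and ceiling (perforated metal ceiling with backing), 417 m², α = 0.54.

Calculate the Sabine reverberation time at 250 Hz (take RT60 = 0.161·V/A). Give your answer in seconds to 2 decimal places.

2.33 s

Equivalent absorption area: A = 417·0.04 + 959.4·0.10 + 417·0.54 = 337.800 m².
Room volume: 4879.017 m³.
Sabine: RT60 = 0.161 × 4879.017 / 337.800 = 2.33 s.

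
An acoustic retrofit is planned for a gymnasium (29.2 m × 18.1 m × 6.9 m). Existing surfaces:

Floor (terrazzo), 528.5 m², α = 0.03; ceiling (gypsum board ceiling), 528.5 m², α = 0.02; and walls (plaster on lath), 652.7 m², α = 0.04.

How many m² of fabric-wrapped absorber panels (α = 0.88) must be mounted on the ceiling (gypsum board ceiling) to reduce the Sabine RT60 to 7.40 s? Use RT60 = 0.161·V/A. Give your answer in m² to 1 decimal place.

Summing Sᵢαᵢ: 15.855 + 10.570 + 26.108 → A₁ = 52.533 sabins.
Required A₂ = 0.161·3646.788/7.40 = 79.342 sabins.
Absorption to add: 79.342 − 52.533 = 26.809 sabins.
Net gain per m²: Δα = 0.88 − 0.02 = 0.86.
Area = ΔA/Δα = 26.809/0.86 = 31.2 m².

31.2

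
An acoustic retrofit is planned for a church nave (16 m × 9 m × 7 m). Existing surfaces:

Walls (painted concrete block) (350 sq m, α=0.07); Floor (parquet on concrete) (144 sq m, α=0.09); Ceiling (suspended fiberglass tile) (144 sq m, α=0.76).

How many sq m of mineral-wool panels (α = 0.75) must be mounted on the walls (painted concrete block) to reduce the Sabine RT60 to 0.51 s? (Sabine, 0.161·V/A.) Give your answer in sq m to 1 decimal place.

251.9

Total absorption A₁ = 350*0.07 + 144*0.09 + 144*0.76
  = 24.500 + 12.960 + 109.440 = 146.900 sq m sabins.
V = 1008 m³. Target absorption A₂ = 0.161 × 1008 / 0.51 = 318.212 sabins.
Absorption to add: 318.212 − 146.900 = 171.312 sabins.
Each sq m of panel replacing the walls (painted concrete block) adds (0.75 − 0.07) = 0.68 sabins.
Area = ΔA/Δα = 171.312/0.68 = 251.9 sq m.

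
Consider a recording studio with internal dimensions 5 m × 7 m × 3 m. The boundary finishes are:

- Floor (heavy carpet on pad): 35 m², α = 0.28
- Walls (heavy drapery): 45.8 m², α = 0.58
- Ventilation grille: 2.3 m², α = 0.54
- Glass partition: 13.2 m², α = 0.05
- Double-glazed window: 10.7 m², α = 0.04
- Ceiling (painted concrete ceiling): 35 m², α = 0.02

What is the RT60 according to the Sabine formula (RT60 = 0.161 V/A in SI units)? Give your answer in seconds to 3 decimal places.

Equivalent absorption area: A = 35×0.28 + 45.8×0.58 + 2.3×0.54 + 13.2×0.05 + 10.7×0.04 + 35×0.02 = 39.394 m².
V = 5·7·3 = 105 m³.
RT60 = 0.161 · V / A = 0.161 × 105 / 39.394 = 0.429 s.

0.429 seconds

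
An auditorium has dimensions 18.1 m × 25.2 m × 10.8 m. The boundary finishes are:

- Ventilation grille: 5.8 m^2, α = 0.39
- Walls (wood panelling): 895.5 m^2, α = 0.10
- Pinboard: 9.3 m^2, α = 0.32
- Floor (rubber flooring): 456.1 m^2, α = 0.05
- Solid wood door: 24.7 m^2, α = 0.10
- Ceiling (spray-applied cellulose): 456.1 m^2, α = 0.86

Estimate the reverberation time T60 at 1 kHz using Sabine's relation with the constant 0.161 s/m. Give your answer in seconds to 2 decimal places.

1.55 sec

A = Σ Sᵢαᵢ = 5.8×0.39 + 895.5×0.10 + 9.3×0.32 + 456.1×0.05 + 24.7×0.10 + 456.1×0.86 = 512.309 sabins.
Volume V = 18.1 × 25.2 × 10.8 = 4926.096 m³.
RT60 = 0.161 · V / A = 0.161 × 4926.096 / 512.309 = 1.55 s.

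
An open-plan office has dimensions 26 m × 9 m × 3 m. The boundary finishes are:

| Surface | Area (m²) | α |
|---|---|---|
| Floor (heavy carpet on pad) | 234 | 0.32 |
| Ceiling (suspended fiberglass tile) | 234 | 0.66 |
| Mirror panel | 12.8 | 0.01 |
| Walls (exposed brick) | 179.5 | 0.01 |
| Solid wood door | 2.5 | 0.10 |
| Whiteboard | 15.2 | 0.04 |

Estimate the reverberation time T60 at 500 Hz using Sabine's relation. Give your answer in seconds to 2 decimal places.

Summing Sᵢαᵢ: 74.880 + 154.440 + 0.128 + 1.795 + 0.250 + 0.608 → A = 232.101 sabins.
Volume V = 26 × 9 × 3 = 702 m³.
RT60 = 0.161 · V / A = 0.161 × 702 / 232.101 = 0.49 s.

0.49 seconds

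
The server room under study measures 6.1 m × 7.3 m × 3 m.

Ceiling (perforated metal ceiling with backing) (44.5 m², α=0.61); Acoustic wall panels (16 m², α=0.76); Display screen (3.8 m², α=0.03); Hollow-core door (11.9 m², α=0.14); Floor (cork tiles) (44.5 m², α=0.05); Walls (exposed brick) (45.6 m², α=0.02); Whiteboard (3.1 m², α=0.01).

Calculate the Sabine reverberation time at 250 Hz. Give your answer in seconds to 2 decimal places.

0.49 seconds

A = Σ Sᵢαᵢ = 44.5*0.61 + 16*0.76 + 3.8*0.03 + 11.9*0.14 + 44.5*0.05 + 45.6*0.02 + 3.1*0.01 = 44.253 sabins.
Room volume: 133.59 m³.
T = 0.161 V/A = 0.161·133.59/44.253 = 0.49 s.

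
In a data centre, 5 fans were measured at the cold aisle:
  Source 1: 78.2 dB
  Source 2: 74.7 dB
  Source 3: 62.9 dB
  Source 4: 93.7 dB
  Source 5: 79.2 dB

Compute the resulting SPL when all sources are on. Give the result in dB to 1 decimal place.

94.0 dB

Σ 10^(Lᵢ/10) = 2.525e+09.
Back to dB: 10·log₁₀ Σ = 94.0 dB.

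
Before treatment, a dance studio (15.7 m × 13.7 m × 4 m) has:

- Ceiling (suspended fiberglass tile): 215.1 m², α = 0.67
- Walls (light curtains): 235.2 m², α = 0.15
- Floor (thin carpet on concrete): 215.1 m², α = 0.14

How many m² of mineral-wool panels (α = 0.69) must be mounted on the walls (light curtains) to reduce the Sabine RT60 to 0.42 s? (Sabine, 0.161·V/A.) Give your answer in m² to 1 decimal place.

Summing Sᵢαᵢ: 144.117 + 35.280 + 30.114 → A₁ = 209.511 sabins.
Required A₂ = 0.161·860.36/0.42 = 329.805 sabins.
ΔA needed = 329.805 − 209.511 = 120.294 sabins.
Each m² of panel replacing the walls (light curtains) adds (0.69 − 0.15) = 0.54 sabins.
Area = ΔA/Δα = 120.294/0.54 = 222.8 m².

222.8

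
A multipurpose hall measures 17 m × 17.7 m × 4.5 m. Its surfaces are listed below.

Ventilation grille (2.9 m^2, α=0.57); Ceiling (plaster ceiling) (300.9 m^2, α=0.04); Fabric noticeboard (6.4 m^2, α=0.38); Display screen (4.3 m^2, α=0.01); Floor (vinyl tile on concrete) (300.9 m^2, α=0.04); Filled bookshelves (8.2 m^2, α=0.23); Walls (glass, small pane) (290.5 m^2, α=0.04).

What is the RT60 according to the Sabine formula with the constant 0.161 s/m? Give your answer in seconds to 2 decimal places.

5.23 seconds

Equivalent absorption area: A = 2.9·0.57 + 300.9·0.04 + 6.4·0.38 + 4.3·0.01 + 300.9·0.04 + 8.2·0.23 + 290.5·0.04 = 41.706 m^2.
V = 17·17.7·4.5 = 1354.05 m³.
Sabine: RT60 = 0.161 × 1354.05 / 41.706 = 5.23 s.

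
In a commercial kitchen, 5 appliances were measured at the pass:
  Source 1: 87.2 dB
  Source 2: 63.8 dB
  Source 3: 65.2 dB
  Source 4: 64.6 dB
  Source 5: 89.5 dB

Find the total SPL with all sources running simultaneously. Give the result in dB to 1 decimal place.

Converting to relative power and adding: 10^(87.2/10) + 10^(63.8/10) + 10^(65.2/10) + 10^(64.6/10) + 10^(89.5/10) = 1.425e+09.
L_total = 10·log₁₀(1.425e+09) = 91.5 dB.

91.5 dB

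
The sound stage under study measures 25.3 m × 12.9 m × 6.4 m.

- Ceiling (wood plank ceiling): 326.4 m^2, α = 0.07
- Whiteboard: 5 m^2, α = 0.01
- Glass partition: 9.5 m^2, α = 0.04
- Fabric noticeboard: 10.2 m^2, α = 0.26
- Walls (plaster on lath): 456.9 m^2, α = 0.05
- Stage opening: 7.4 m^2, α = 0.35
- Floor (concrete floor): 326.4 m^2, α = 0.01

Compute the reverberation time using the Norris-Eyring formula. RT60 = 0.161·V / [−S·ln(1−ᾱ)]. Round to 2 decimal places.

6.01 s

S = Σ Sᵢ = 1141.8 m^2.
Absorption A = 326.4·0.07 + 5·0.01 + 9.5·0.04 + 10.2·0.26 + 456.9·0.05 + 7.4·0.35 + 326.4·0.01 = 54.629 sabins.
Mean coefficient ᾱ = A/S = 0.0478.
Eyring denominator: −S ln(1−ᾱ) = 55.926.
V = 25.3 × 12.9 × 6.4 = 2088.768 m³.
T = 0.161·V/[−S·ln(1−ᾱ)] = 0.161·2088.768/55.926 = 6.01 s.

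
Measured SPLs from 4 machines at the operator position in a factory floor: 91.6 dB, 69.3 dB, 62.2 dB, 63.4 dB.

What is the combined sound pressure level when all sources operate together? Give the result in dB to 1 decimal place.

Sum in the linear (power) domain: Σ 10^(Lᵢ/10) = 10^(91.6/10) + 10^(69.3/10) + 10^(62.2/10) + 10^(63.4/10) = 1.458e+09.
L_total = 10·log₁₀(1.458e+09) = 91.6 dB.

91.6 dB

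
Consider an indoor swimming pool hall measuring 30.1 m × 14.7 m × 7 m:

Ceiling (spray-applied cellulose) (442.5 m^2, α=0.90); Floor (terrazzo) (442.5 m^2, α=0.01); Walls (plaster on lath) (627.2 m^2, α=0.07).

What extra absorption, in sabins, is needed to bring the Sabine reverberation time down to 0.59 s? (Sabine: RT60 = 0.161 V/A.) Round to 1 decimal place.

Total absorption A₁ = 442.5·0.90 + 442.5·0.01 + 627.2·0.07
  = 398.250 + 4.425 + 43.904 = 446.579 m^2 sabins.
Target A₂ = 0.161·3097.29/0.59 = 845.193 sabins (V = 3097.29 m³).
Additional absorption ΔA = 845.193 − 446.579 = 398.6 sabins.

398.6 sabins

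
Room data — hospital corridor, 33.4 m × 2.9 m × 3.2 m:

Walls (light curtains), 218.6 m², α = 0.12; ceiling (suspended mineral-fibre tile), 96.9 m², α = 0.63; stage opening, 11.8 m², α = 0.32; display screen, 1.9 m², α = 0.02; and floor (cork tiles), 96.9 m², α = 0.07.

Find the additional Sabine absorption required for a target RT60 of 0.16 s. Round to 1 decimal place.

A₁ = Σ Sᵢαᵢ = 218.6×0.12 + 96.9×0.63 + 11.8×0.32 + 1.9×0.02 + 96.9×0.07 = 97.876 sabins.
Target A₂ = 0.161·309.952/0.16 = 311.889 sabins (V = 309.952 m³).
Shortfall: 311.889 − 97.876 = 214.0 sabins.

214.0 sabins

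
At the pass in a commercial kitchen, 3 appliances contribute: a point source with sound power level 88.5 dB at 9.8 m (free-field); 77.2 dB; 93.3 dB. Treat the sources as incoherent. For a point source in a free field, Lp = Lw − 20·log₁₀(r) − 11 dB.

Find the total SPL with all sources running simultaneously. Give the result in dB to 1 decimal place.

Source at 9.8 m: Lp = 88.5 − 20·log₁₀(9.8) − 11 = 57.7 dB.
Σ 10^(Lᵢ/10) = 2.191e+09.
L_total = 10·log₁₀(2.191e+09) = 93.4 dB.

93.4 dB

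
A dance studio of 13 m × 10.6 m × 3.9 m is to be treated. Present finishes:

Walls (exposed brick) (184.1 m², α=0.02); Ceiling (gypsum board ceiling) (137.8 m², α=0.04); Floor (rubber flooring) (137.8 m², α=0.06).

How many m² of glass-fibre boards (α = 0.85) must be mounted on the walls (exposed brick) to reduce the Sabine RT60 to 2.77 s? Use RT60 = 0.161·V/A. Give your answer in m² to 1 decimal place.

Total absorption A₁ = 184.1*0.02 + 137.8*0.04 + 137.8*0.06
  = 3.682 + 5.512 + 8.268 = 17.462 m² sabins.
Required A₂ = 0.161·537.42/2.77 = 31.236 sabins.
Absorption to add: 31.236 − 17.462 = 13.774 sabins.
Each m² of panel replacing the walls (exposed brick) adds (0.85 − 0.02) = 0.83 sabins.
Panel area = 13.774 / 0.83 = 16.6 m².

16.6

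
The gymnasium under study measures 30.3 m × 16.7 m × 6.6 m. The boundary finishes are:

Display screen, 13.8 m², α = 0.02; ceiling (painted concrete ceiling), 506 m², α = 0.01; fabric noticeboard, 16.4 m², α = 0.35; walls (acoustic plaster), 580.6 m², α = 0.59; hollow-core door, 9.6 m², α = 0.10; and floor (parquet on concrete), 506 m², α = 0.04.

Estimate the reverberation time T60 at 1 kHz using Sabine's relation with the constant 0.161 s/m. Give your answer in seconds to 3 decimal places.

1.434 seconds

Summing Sᵢαᵢ: 0.276 + 5.060 + 5.740 + 342.554 + 0.960 + 20.240 → A = 374.830 sabins.
Volume V = 30.3 × 16.7 × 6.6 = 3339.666 m³.
T = 0.161 V/A = 0.161·3339.666/374.830 = 1.434 s.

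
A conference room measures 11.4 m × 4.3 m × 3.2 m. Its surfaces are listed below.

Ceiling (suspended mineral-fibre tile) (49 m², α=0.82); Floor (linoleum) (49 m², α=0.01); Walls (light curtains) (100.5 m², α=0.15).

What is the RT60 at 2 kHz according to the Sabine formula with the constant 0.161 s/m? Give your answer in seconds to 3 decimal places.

Summing Sᵢαᵢ: 40.180 + 0.490 + 15.075 → A = 55.745 sabins.
Room volume: 156.864 m³.
RT60 = 0.161 · V / A = 0.161 × 156.864 / 55.745 = 0.453 s.

0.453 s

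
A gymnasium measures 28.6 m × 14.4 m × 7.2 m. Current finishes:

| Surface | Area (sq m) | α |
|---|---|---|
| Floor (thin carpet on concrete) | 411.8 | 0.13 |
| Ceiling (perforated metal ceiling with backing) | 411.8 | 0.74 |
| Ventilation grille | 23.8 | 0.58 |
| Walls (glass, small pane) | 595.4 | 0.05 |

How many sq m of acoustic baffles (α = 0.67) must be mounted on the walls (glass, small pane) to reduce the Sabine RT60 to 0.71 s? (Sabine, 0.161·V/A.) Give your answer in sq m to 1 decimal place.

Total absorption A₁ = 411.8×0.13 + 411.8×0.74 + 23.8×0.58 + 595.4×0.05
  = 53.534 + 304.732 + 13.804 + 29.770 = 401.840 sq m sabins.
Required A₂ = 0.161·2965.248/0.71 = 672.401 sabins.
Absorption to add: 672.401 − 401.840 = 270.561 sabins.
Net gain per sq m: Δα = 0.67 − 0.05 = 0.62.
Area = ΔA/Δα = 270.561/0.62 = 436.4 sq m.

436.4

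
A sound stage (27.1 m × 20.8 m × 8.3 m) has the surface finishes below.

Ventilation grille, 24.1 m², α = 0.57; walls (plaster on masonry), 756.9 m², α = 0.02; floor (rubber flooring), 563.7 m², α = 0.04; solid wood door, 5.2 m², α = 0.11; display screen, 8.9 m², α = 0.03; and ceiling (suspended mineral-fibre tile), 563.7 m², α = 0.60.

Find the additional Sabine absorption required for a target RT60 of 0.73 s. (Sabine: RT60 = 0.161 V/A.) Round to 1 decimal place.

641.4 sabins

Total absorption A₁ = 24.1·0.57 + 756.9·0.02 + 563.7·0.04 + 5.2·0.11 + 8.9·0.03 + 563.7·0.60
  = 13.737 + 15.138 + 22.548 + 0.572 + 0.267 + 338.220 = 390.482 m² sabins.
Target A₂ = 0.161·4678.544/0.73 = 1031.843 sabins (V = 4678.544 m³).
ΔA = A₂ − A₁ = 1031.843 − 390.482 = 641.4 sabins.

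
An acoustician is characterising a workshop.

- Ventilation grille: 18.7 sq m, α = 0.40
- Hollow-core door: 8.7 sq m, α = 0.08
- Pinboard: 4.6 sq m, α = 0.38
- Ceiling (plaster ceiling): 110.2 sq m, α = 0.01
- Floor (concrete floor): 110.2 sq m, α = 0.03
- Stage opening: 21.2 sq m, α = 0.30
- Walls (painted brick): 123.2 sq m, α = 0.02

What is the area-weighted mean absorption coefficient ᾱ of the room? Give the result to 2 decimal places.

S = Σ Sᵢ = 18.7 + 8.7 + 4.6 + 110.2 + 110.2 + 21.2 + 123.2 = 396.8 sq m.
A = 18.7*0.40 + 8.7*0.08 + 4.6*0.38 + 110.2*0.01 + 110.2*0.03 + 21.2*0.30 + 123.2*0.02 = 23.156 sabins.
ᾱ = A/S = 0.06.

0.06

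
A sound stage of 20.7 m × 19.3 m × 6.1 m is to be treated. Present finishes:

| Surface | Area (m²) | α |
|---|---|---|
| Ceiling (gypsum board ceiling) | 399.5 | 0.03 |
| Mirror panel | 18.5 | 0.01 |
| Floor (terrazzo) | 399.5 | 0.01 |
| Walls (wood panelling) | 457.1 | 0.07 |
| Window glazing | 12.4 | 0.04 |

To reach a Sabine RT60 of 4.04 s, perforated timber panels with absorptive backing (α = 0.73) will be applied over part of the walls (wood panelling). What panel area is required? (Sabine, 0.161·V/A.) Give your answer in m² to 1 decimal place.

73.4

Equivalent absorption area: A₁ = 399.5×0.03 + 18.5×0.01 + 399.5×0.01 + 457.1×0.07 + 12.4×0.04 = 48.658 m².
V = 2437.011 m³. Target absorption A₂ = 0.161 × 2437.011 / 4.04 = 97.119 sabins.
ΔA needed = 97.119 − 48.658 = 48.461 sabins.
Net gain per m²: Δα = 0.73 − 0.07 = 0.66.
Panel area = 48.461 / 0.66 = 73.4 m².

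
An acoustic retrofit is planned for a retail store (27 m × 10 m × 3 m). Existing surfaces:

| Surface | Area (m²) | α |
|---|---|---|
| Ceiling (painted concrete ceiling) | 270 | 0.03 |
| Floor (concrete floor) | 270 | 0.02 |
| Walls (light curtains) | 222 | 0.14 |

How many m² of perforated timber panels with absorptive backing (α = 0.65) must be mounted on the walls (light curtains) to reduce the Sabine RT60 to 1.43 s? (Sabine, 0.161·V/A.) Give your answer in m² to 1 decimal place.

91.4

A₁ = Σ Sᵢαᵢ = 270*0.03 + 270*0.02 + 222*0.14 = 44.580 sabins.
V = 810 m³. Target absorption A₂ = 0.161 × 810 / 1.43 = 91.196 sabins.
Absorption to add: 91.196 − 44.580 = 46.616 sabins.
Net gain per m²: Δα = 0.65 − 0.14 = 0.51.
Area = ΔA/Δα = 46.616/0.51 = 91.4 m².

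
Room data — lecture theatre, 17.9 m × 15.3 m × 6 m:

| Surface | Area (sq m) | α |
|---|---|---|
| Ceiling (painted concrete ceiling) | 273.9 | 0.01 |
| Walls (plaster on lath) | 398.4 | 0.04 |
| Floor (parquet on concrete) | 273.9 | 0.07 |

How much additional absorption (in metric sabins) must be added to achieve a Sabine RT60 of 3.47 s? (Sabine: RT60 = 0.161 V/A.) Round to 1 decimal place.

38.4 sabins

Total absorption A₁ = 273.9·0.01 + 398.4·0.04 + 273.9·0.07
  = 2.739 + 15.936 + 19.173 = 37.848 sq m sabins.
Target A₂ = 0.161·1643.22/3.47 = 76.242 sabins (V = 1643.22 m³).
ΔA = A₂ − A₁ = 76.242 − 37.848 = 38.4 sabins.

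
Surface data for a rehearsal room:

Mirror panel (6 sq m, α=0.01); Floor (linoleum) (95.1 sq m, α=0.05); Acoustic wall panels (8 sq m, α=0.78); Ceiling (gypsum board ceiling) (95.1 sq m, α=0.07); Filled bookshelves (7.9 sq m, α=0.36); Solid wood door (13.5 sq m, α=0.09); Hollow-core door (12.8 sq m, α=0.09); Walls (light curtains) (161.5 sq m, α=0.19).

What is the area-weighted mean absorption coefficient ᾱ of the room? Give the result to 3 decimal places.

0.134

Total surface area S = 399.9 sq m.
Weighted sum Σ Sα = 53.608.
ᾱ = 53.608 / 399.9 = 0.134.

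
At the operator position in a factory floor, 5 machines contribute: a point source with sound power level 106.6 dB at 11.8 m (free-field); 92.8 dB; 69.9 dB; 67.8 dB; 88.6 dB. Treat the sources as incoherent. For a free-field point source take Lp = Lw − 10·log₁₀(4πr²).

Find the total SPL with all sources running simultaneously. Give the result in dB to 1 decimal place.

Source at 11.8 m: Lp = 106.6 − 10·log₁₀(4π·11.8²) = 106.6 − 10·log₁₀(1749.741) = 74.2 dB.
Converting to relative power and adding: 10^(74.2/10) + 10^(92.8/10) + 10^(69.9/10) + 10^(67.8/10) + 10^(88.6/10) = 2.672e+09.
Back to dB: 10·log₁₀ Σ = 94.3 dB.

94.3 dB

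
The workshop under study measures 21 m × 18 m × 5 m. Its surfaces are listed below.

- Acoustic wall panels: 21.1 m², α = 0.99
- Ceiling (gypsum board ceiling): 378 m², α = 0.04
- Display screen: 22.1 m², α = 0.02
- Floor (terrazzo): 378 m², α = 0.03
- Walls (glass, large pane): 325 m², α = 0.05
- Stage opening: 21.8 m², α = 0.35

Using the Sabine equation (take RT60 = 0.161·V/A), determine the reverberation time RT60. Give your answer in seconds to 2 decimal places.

4.25 s

Equivalent absorption area: A = 21.1*0.99 + 378*0.04 + 22.1*0.02 + 378*0.03 + 325*0.05 + 21.8*0.35 = 71.671 m².
Volume V = 21 × 18 × 5 = 1890 m³.
Sabine: RT60 = 0.161 × 1890 / 71.671 = 4.25 s.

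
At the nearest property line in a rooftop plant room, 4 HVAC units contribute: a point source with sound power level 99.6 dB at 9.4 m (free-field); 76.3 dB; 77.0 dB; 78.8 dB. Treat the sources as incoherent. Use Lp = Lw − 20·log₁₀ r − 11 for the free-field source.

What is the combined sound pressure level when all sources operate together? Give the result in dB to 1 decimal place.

82.5 dB

Source at 9.4 m: Lp = 99.6 − 20·log₁₀(9.4) − 11 = 69.1 dB.
Σ 10^(Lᵢ/10) = 1.768e+08.
L_total = 10·log₁₀(1.768e+08) = 82.5 dB.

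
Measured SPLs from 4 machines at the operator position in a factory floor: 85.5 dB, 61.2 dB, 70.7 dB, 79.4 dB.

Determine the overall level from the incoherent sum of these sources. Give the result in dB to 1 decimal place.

Sum in the linear (power) domain: Σ 10^(Lᵢ/10) = 10^(85.5/10) + 10^(61.2/10) + 10^(70.7/10) + 10^(79.4/10) = 4.55e+08.
Combined level = 10 log₁₀(4.55e+08) = 86.6 dB.

86.6 dB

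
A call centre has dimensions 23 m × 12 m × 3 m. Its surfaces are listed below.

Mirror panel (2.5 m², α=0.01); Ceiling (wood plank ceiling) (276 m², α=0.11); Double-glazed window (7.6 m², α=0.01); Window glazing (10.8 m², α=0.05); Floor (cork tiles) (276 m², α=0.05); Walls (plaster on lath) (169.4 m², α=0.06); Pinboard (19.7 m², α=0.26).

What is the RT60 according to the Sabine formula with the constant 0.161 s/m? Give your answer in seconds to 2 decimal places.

A = Σ Sᵢαᵢ = 2.5·0.01 + 276·0.11 + 7.6·0.01 + 10.8·0.05 + 276·0.05 + 169.4·0.06 + 19.7·0.26 = 60.087 sabins.
Volume V = 23 × 12 × 3 = 828 m³.
Sabine: RT60 = 0.161 × 828 / 60.087 = 2.22 s.

2.22 s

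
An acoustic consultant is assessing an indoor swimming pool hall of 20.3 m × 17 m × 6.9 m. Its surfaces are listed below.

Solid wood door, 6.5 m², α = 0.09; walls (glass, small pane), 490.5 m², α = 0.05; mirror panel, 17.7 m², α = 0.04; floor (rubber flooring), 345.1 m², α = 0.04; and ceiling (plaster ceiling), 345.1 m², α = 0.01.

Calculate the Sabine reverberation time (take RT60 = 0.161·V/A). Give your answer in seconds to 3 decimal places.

Summing Sᵢαᵢ: 0.585 + 24.525 + 0.708 + 13.804 + 3.451 → A = 43.073 sabins.
Volume V = 20.3 × 17 × 6.9 = 2381.19 m³.
Sabine: RT60 = 0.161 × 2381.19 / 43.073 = 8.901 s.

8.901 s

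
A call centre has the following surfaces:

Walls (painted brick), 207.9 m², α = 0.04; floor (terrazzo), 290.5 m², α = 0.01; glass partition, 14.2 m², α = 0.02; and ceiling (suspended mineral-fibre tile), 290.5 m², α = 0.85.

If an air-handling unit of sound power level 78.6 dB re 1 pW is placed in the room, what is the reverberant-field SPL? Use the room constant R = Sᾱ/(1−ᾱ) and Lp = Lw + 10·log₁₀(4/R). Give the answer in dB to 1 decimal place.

58.8 dB

A = 258.430 sabins; S = 803.1 m².
ᾱ = 258.430/803.1 = 0.3218; R = Sᾱ/(1−ᾱ) = 258.430/(1−0.3218) = 381.053 m².
Lp = 78.6 + 10·log₁₀(4/381.053) = 78.6 + (-19.79) = 58.8 dB.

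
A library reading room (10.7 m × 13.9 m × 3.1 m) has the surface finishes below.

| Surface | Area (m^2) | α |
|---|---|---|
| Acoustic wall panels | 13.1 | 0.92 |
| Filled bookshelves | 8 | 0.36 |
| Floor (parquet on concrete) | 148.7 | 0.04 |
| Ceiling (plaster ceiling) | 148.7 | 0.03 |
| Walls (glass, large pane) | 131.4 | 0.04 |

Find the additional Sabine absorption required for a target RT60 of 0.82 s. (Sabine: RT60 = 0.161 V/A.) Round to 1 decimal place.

Equivalent absorption area: A₁ = 13.1×0.92 + 8×0.36 + 148.7×0.04 + 148.7×0.03 + 131.4×0.04 = 30.597 m^2.
Target A₂ = 0.161·461.063/0.82 = 90.526 sabins (V = 461.063 m³).
Additional absorption ΔA = 90.526 − 30.597 = 59.9 sabins.

59.9 sabins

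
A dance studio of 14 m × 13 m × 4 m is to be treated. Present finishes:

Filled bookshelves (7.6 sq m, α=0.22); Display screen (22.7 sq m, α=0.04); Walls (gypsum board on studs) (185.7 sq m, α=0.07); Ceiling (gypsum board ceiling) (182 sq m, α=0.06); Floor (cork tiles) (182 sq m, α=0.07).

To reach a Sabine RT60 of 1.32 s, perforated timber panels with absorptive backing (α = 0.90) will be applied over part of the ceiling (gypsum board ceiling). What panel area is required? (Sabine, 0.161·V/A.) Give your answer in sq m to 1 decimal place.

59.0

Equivalent absorption area: A₁ = 7.6*0.22 + 22.7*0.04 + 185.7*0.07 + 182*0.06 + 182*0.07 = 39.239 sq m.
V = 728 m³. Target absorption A₂ = 0.161 × 728 / 1.32 = 88.794 sabins.
Absorption to add: 88.794 − 39.239 = 49.555 sabins.
Each sq m of panel replacing the ceiling (gypsum board ceiling) adds (0.90 − 0.06) = 0.84 sabins.
Area = ΔA/Δα = 49.555/0.84 = 59.0 sq m.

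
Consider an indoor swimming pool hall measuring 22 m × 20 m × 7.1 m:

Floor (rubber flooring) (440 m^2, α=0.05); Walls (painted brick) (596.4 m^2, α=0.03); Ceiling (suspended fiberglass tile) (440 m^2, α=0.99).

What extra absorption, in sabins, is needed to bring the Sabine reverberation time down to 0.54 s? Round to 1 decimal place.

Equivalent absorption area: A₁ = 440×0.05 + 596.4×0.03 + 440×0.99 = 475.492 m^2.
V = 3124 m³. Required absorption A₂ = 0.161 × 3124 / 0.54 = 931.415 sabins.
ΔA = A₂ − A₁ = 931.415 − 475.492 = 455.9 sabins.

455.9 sabins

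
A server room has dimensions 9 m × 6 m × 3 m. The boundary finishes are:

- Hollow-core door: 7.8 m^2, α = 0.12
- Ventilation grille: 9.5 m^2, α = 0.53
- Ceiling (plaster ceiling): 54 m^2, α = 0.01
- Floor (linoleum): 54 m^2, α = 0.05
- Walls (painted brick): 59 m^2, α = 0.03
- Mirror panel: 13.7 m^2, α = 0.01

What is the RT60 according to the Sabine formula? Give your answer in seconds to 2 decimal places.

2.35 sec

Total absorption A = 7.8×0.12 + 9.5×0.53 + 54×0.01 + 54×0.05 + 59×0.03 + 13.7×0.01
  = 0.936 + 5.035 + 0.540 + 2.700 + 1.770 + 0.137 = 11.118 m^2 sabins.
V = 9·6·3 = 162 m³.
RT60 = 0.161 · V / A = 0.161 × 162 / 11.118 = 2.35 s.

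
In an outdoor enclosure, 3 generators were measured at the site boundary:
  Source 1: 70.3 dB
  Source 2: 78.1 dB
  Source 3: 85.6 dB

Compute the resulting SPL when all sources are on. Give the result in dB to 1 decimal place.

Converting to relative power and adding: 10^(70.3/10) + 10^(78.1/10) + 10^(85.6/10) = 4.384e+08.
Back to dB: 10·log₁₀ Σ = 86.4 dB.

86.4 dB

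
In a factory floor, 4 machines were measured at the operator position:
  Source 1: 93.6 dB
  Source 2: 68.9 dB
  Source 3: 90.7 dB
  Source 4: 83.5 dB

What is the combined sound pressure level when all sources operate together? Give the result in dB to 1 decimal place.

Σ 10^(Lᵢ/10) = 3.697e+09.
Back to dB: 10·log₁₀ Σ = 95.7 dB.

95.7 dB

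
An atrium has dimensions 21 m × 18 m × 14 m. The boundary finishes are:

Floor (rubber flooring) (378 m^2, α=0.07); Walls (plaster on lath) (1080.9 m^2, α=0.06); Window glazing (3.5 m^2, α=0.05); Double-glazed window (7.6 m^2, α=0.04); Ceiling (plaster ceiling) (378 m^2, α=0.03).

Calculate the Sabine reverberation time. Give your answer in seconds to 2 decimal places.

Equivalent absorption area: A = 378×0.07 + 1080.9×0.06 + 3.5×0.05 + 7.6×0.04 + 378×0.03 = 103.133 m^2.
Volume V = 21 × 18 × 14 = 5292 m³.
Sabine: RT60 = 0.161 × 5292 / 103.133 = 8.26 s.

8.26 seconds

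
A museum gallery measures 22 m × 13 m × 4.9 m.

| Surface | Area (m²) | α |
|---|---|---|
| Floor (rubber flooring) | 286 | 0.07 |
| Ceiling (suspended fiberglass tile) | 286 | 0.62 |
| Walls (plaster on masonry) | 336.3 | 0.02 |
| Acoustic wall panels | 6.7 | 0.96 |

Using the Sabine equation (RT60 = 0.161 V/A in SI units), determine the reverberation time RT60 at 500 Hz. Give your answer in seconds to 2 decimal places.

Equivalent absorption area: A = 286*0.07 + 286*0.62 + 336.3*0.02 + 6.7*0.96 = 210.498 m².
Room volume: 1401.4 m³.
Sabine: RT60 = 0.161 × 1401.4 / 210.498 = 1.07 s.

1.07 s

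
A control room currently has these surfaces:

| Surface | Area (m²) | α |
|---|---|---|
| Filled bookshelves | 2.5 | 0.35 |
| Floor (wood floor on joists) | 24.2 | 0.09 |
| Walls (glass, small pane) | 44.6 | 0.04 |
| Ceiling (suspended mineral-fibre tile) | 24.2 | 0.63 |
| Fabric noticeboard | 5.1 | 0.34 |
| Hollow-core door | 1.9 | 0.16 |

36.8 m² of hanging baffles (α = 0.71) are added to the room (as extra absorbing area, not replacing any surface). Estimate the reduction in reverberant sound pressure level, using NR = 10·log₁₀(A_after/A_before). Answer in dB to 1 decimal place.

Total absorption A_before = 2.5×0.35 + 24.2×0.09 + 44.6×0.04 + 24.2×0.63 + 5.1×0.34 + 1.9×0.16
  = 0.875 + 2.178 + 1.784 + 15.246 + 1.734 + 0.304 = 22.121 m² sabins.
Treatment contributes 36.8·0.71 = 26.128 sabins.
A_after = 22.121 + 26.128 = 48.249 sabins.
Reduction = 10 log₁₀(A_after/A_before) = 10 log₁₀(2.1811) = 3.4 dB.

3.4 dB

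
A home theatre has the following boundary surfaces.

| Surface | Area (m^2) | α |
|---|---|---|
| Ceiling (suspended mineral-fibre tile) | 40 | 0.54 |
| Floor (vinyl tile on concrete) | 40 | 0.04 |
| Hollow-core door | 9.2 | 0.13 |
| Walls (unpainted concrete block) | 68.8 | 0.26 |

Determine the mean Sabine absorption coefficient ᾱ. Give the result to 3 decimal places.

0.268

Total surface area S = 158.0 m^2.
A = 40·0.54 + 40·0.04 + 9.2·0.13 + 68.8·0.26 = 42.284 sabins.
ᾱ = 42.284 / 158.0 = 0.268.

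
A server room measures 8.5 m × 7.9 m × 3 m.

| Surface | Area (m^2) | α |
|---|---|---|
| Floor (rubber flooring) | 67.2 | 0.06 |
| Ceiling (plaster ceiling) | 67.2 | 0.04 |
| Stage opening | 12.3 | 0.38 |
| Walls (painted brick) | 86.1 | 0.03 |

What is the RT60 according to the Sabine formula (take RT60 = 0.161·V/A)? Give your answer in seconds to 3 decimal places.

Summing Sᵢαᵢ: 4.032 + 2.688 + 4.674 + 2.583 → A = 13.977 sabins.
Volume V = 8.5 × 7.9 × 3 = 201.45 m³.
Sabine: RT60 = 0.161 × 201.45 / 13.977 = 2.320 s.

2.320 seconds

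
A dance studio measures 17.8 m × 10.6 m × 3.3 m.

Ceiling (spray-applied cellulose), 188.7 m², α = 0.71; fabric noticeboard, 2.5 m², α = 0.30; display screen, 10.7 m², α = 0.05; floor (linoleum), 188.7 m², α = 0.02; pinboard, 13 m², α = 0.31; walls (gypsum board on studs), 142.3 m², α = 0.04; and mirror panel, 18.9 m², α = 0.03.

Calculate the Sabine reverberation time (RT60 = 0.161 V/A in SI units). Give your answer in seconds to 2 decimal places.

Total absorption A = 188.7*0.71 + 2.5*0.30 + 10.7*0.05 + 188.7*0.02 + 13*0.31 + 142.3*0.04 + 18.9*0.03
  = 133.977 + 0.750 + 0.535 + 3.774 + 4.030 + 5.692 + 0.567 = 149.325 m² sabins.
V = 17.8·10.6·3.3 = 622.644 m³.
Sabine: RT60 = 0.161 × 622.644 / 149.325 = 0.67 s.

0.67 s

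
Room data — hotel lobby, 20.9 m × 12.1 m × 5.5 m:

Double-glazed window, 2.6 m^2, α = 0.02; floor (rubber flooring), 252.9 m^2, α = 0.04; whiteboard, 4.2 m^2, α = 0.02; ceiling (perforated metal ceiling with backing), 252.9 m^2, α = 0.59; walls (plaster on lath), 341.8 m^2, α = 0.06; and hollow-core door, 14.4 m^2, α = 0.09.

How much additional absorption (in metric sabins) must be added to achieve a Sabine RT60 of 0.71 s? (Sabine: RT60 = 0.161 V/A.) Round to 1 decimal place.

134.1 sabins

Total absorption A₁ = 2.6*0.02 + 252.9*0.04 + 4.2*0.02 + 252.9*0.59 + 341.8*0.06 + 14.4*0.09
  = 0.052 + 10.116 + 0.084 + 149.211 + 20.508 + 1.296 = 181.267 m^2 sabins.
Target A₂ = 0.161·1390.895/0.71 = 315.400 sabins (V = 1390.895 m³).
Shortfall: 315.400 − 181.267 = 134.1 sabins.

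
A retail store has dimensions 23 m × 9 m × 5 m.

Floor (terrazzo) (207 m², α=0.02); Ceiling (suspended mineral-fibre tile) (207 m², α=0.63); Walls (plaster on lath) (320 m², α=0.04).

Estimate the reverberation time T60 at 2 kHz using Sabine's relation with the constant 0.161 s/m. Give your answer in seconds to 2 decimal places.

Summing Sᵢαᵢ: 4.140 + 130.410 + 12.800 → A = 147.350 sabins.
Volume V = 23 × 9 × 5 = 1035 m³.
RT60 = 0.161 · V / A = 0.161 × 1035 / 147.350 = 1.13 s.

1.13 s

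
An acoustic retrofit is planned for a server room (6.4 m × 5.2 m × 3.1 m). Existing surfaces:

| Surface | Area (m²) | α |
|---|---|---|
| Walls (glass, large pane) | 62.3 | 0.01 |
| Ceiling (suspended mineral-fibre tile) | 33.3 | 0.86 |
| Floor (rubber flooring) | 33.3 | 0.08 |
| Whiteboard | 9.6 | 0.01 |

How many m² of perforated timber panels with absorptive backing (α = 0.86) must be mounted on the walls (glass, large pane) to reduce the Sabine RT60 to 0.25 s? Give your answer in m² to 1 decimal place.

40.5

A₁ = Σ Sᵢαᵢ = 62.3*0.01 + 33.3*0.86 + 33.3*0.08 + 9.6*0.01 = 32.021 sabins.
V = 103.168 m³. Target absorption A₂ = 0.161 × 103.168 / 0.25 = 66.440 sabins.
ΔA needed = 66.440 − 32.021 = 34.419 sabins.
Each m² of panel replacing the walls (glass, large pane) adds (0.86 − 0.01) = 0.85 sabins.
Panel area = 34.419 / 0.85 = 40.5 m².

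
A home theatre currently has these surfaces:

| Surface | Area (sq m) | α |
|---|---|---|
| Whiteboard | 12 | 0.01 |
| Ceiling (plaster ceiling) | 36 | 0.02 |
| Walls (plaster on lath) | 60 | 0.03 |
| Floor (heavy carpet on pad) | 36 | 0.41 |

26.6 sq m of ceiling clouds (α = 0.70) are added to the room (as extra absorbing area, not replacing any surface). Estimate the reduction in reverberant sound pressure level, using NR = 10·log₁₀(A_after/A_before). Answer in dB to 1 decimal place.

Total absorption A_before = 12*0.01 + 36*0.02 + 60*0.03 + 36*0.41
  = 0.120 + 0.720 + 1.800 + 14.760 = 17.400 sq m sabins.
Added absorption = 26.6 × 0.70 = 18.620 sabins.
New total A_after = 36.020 sabins.
Reduction = 10 log₁₀(A_after/A_before) = 10 log₁₀(2.0701) = 3.2 dB.

3.2 dB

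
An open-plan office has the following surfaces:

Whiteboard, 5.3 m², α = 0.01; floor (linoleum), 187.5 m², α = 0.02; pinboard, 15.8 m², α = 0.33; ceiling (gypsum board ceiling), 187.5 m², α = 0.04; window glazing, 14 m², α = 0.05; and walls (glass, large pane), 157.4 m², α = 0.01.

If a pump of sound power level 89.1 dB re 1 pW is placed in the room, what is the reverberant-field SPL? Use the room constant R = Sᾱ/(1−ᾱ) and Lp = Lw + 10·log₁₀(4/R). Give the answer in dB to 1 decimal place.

82.2 dB

A = 18.791 sabins; S = 567.5 m².
ᾱ = 0.0331, so room constant R = A/(1−ᾱ) = 19.434 m².
Lp = Lw + 10 log₁₀(4/R) = 89.1 -6.87 = 82.2 dB.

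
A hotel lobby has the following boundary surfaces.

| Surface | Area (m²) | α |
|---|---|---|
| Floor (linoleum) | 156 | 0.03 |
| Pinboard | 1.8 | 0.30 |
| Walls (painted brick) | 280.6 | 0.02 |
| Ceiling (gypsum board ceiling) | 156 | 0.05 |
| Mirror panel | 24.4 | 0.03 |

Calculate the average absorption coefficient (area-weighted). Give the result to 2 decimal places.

0.03

S = Σ Sᵢ = 156 + 1.8 + 280.6 + 156 + 24.4 = 618.8 m².
Weighted sum Σ Sα = 19.364.
ᾱ = A/S = 0.03.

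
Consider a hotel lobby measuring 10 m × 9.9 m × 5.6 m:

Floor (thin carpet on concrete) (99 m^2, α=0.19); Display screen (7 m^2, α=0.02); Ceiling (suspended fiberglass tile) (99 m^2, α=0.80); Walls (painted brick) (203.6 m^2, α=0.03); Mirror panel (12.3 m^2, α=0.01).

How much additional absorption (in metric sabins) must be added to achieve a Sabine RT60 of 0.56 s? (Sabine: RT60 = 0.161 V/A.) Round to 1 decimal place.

A₁ = Σ Sᵢαᵢ = 99*0.19 + 7*0.02 + 99*0.80 + 203.6*0.03 + 12.3*0.01 = 104.381 sabins.
V = 554.4 m³. Required absorption A₂ = 0.161 × 554.4 / 0.56 = 159.390 sabins.
ΔA = A₂ − A₁ = 159.390 − 104.381 = 55.0 sabins.

55.0 sabins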